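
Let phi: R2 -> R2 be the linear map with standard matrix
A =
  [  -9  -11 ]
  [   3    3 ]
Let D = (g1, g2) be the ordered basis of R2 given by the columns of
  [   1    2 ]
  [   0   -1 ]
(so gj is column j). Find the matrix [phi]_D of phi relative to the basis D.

[[-3, -1], [-3, -3]]

The j-th column of [phi]_D is [phi(gj)]_D.
phi(g1) = A g1 = (-9, 3) = -3g1 - 3g2, so column 1 is (-3, -3).
Repeating for g2 and assembling the columns gives [[-3, -1], [-3, -3]].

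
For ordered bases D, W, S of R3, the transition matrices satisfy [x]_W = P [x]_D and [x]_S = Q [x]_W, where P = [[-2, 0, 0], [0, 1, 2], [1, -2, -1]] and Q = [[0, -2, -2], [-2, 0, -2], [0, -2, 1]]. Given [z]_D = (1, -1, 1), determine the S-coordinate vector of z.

Composing the changes, [z]_S = Q P [z]_D.
Q P = [[-2, 2, -2], [2, 4, 2], [1, -4, -5]]; applying this to (1, -1, 1) gives (-6, 0, 0).

(-6, 0, 0)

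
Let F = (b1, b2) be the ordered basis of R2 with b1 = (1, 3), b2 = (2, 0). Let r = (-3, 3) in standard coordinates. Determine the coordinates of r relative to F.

(1, -2)

We seek scalars with c_1 b1 + c_2 b2 = r; equivalently solve M c = r where the columns of M are b1, b2.
System: c_1 + 2c_2 = -3, 3c_1 + 0c_2 = 3; solving gives c_1 = 1, c_2 = -2.
Check: b1 - 2b2 = (-3, 3).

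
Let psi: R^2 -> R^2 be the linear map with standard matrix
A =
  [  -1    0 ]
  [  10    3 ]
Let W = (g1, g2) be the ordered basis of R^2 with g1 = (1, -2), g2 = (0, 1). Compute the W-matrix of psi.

The j-th column of [psi]_W is [psi(gj)]_W.
psi(g1) = A g1 = (-1, 4) = -g1 + 2g2, so column 1 is (-1, 2).
Repeating for g2 and assembling the columns gives [[-1, 0], [2, 3]].

[[-1, 0], [2, 3]]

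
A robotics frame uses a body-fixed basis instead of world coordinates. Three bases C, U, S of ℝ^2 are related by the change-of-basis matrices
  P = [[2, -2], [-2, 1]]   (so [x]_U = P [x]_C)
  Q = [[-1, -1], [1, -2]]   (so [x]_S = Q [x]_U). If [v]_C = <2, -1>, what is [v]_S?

First [v]_U = P [v]_C = <6, -5>.
Then [v]_S = Q [v]_U = <-1, 16>.

<-1, 16>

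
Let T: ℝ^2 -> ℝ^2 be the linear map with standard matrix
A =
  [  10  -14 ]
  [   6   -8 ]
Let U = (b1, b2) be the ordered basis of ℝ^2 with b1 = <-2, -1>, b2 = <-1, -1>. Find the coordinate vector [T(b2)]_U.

Compute T(b2) = A b2 = <4, 2> in standard coordinates.
Then write this in U-coordinates: solve for y in y_1 b1 + y_2 b2 = <4, 2>.
This gives y = <-2, 0>, which is column 2 of [T]_U.

<-2, 0>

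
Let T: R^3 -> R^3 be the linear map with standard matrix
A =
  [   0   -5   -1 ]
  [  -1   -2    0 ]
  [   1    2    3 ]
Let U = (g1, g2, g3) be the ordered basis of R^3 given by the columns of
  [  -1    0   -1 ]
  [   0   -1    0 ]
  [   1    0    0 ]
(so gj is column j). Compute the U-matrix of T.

With P the matrix whose columns are g1, ..., g3, [T]_U = P^(-1) A P.
Column by column: T(g1) = A g1 = <-1, 1, 2>; its U-coordinates <2, -1, -1> give column 1.
Continuing for each basis vector yields [T]_U = [[2, -2, -1], [-1, -2, -1], [-1, -3, 1]].

[[2, -2, -1], [-1, -2, -1], [-1, -3, 1]]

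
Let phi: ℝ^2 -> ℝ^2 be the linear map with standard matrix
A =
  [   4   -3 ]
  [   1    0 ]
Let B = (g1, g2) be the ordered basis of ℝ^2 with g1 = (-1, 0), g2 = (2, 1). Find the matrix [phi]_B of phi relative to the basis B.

[[2, -1], [-1, 2]]

Let P have columns g1, g2. Then [phi]_B = P^(-1) A P.
Here det P = -1, so P^(-1) is integer; computing A P first and then P^(-1)(A P) gives [[2, -1], [-1, 2]].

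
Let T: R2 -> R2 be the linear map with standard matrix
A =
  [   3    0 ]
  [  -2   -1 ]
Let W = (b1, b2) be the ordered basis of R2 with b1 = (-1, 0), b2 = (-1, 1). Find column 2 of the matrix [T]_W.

(2, 1)

Column 2 of [T]_W is the W-coordinate vector of T(b2).
In standard coordinates T(b2) = A b2 = (-3, 1).
Converting to W: (-3, 1) = 2b1 + b2, so the coordinate vector is (2, 1).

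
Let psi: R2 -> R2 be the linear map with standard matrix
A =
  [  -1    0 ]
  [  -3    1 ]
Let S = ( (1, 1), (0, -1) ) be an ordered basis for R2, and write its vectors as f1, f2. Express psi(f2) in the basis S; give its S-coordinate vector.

Column 2 of [psi]_S is the S-coordinate vector of psi(f2).
In standard coordinates psi(f2) = A f2 = (0, -1).
Converting to S: (0, -1) = 0·f1 + f2, so the coordinate vector is (0, 1).

(0, 1)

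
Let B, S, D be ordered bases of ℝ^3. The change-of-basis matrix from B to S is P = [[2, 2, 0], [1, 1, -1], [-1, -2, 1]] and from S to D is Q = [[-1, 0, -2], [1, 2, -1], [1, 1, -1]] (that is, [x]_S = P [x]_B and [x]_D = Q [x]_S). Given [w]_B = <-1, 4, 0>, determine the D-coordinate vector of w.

<8, 19, 16>

Apply P to get S-coordinates <6, 3, -7>, then Q to get D-coordinates.
The result is [w]_D = <8, 19, 16>.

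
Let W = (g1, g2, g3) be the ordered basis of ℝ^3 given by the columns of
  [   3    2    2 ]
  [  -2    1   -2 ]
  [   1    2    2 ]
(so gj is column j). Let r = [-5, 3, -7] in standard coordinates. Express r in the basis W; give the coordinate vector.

[r]_W is the unique c with M c = r, where M has columns g1, ..., g3.
Gaussian elimination on [M | r] yields c = (1, -1, -3).
Check: g1 - g2 - 3g3 = [-5, 3, -7].

[1, -1, -3]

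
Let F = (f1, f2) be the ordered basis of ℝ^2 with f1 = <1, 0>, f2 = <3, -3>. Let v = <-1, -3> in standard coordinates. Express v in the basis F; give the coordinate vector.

Write v = c_1 f1 + c_2 f2 and solve for the c_i.
System: c_1 + 3c_2 = -1, 0c_1 - 3c_2 = -3; solving gives c_1 = -4, c_2 = 1.
Check: -4f1 + f2 = <-1, -3>.

<-4, 1>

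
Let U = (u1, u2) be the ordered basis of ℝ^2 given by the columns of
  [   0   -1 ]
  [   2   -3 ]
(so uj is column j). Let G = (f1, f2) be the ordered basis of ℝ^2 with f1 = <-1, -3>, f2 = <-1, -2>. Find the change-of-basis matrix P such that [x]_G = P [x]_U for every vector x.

Take x = uj: its U-coordinates are the j-th standard unit vector, so P e_j — column j of P — equals [uj]_G.
u1 = -2f1 + 2f2, giving column 1 = <-2, 2>; repeating for each j gives P = [[-2, 1], [2, 0]].

[[-2, 1], [2, 0]]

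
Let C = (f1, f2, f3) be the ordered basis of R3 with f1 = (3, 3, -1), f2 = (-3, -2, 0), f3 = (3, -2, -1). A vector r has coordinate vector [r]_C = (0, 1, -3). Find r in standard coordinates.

The coordinates say r = 0·f1 + f2 - 3f3; adding the scaled basis vectors gives (-12, 4, 3).

(-12, 4, 3)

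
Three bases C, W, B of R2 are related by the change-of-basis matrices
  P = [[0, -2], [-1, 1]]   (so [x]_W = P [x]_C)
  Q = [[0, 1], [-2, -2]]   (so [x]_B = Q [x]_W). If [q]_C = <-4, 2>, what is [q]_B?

<6, -4>

Composing the changes, [q]_B = Q P [q]_C.
Q P = [[-1, 1], [2, 2]]; applying this to <-4, 2> gives <6, -4>.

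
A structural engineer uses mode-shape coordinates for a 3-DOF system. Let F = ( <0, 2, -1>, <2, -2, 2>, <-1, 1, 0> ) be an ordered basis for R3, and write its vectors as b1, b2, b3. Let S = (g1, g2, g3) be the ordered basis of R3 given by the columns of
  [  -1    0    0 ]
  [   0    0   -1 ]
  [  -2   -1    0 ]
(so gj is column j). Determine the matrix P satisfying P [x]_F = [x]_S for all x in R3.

[[0, -2, 1], [1, 2, -2], [-2, 2, -1]]

Let M have columns bj and N have columns gj. Then for every x, N [x]_S = x = M [x]_F, so P = N^(-1) M.
Since det N = 1, N^(-1) has integer entries; multiplying gives P = [[0, -2, 1], [1, 2, -2], [-2, 2, -1]].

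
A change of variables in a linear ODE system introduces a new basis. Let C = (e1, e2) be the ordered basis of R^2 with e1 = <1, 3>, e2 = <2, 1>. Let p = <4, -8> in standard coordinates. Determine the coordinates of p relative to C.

Write p = c_1 e1 + c_2 e2 and solve for the c_i.
System: c_1 + 2c_2 = 4, 3c_1 + c_2 = -8; solving gives c_1 = -4, c_2 = 4.
Check: -4e1 + 4e2 = <4, -8>.

<-4, 4>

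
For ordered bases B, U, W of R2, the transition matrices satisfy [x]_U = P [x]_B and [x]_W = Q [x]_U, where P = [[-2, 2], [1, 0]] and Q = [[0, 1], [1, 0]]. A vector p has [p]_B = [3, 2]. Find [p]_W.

Apply P to get U-coordinates [-2, 3], then Q to get W-coordinates.
The result is [p]_W = [3, -2].

[3, -2]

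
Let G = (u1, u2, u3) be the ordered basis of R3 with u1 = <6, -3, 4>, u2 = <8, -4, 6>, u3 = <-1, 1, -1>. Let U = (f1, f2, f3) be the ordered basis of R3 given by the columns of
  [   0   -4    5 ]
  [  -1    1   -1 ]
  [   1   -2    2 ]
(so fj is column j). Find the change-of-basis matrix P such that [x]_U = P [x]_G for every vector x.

[[2, 2, -1], [1, -2, -1], [2, 0, -1]]

Column j of P is [uj]_U, since P maps G-coordinates to U-coordinates.
Expressing u1 in U: u1 = 2f1 + f2 + 2f3, so column 1 of P is <2, 1, 2>.
Doing the same for each uj gives P = [[2, 2, -1], [1, -2, -1], [2, 0, -1]].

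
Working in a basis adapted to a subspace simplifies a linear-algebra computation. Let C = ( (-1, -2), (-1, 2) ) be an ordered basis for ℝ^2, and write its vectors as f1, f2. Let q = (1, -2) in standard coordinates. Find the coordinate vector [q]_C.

(0, -1)

We seek scalars with c_1 f1 + c_2 f2 = q; equivalently solve M c = q where the columns of M are f1, f2.
System: -c_1 - c_2 = 1, -2c_1 + 2c_2 = -2; solving gives c_1 = 0, c_2 = -1.
Check: 0·f1 - f2 = (1, -2).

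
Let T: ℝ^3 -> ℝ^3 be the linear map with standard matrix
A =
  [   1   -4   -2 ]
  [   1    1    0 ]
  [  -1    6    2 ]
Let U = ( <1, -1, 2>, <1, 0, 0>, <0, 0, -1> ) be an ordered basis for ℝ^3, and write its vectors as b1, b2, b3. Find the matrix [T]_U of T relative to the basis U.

With P the matrix whose columns are b1, ..., b3, [T]_U = P^(-1) A P.
Column by column: T(b1) = A b1 = <1, 0, -3>; its U-coordinates <0, 1, 3> give column 1.
Continuing for each basis vector yields [T]_U = [[0, -1, 0], [1, 2, 2], [3, -1, 2]].

[[0, -1, 0], [1, 2, 2], [3, -1, 2]]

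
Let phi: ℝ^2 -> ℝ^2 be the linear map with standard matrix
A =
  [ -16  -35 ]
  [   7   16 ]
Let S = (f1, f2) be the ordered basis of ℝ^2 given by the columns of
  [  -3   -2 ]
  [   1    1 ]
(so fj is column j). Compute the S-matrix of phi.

The j-th column of [phi]_S is [phi(fj)]_S.
phi(f1) = A f1 = (13, -5) = -3f1 - 2f2, so column 1 is (-3, -2).
Repeating for f2 and assembling the columns gives [[-3, -1], [-2, 3]].

[[-3, -1], [-2, 3]]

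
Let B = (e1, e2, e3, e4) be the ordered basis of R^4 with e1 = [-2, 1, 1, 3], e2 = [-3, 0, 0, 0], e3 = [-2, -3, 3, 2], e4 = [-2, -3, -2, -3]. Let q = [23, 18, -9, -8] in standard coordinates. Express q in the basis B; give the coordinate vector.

[q]_B is the unique c with M c = q, where M has columns e1, ..., e4.
Solving this 4x4 system gives c = (-3, -1, -4, -3).
Check: -3e1 - e2 - 4e3 - 3e4 = [23, 18, -9, -8].

[-3, -1, -4, -3]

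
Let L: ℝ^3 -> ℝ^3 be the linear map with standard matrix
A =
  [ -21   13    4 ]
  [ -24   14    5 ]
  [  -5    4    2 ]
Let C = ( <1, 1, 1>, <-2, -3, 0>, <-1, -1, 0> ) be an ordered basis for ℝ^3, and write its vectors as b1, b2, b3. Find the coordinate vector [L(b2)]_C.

Compute L(b2) = A b2 = <3, 6, -2> in standard coordinates.
Then write this in C-coordinates: solve for y in y_1 b1 + ... + y_3 b3 = <3, 6, -2>.
This gives y = <-2, -3, 1>, which is column 2 of [L]_C.

<-2, -3, 1>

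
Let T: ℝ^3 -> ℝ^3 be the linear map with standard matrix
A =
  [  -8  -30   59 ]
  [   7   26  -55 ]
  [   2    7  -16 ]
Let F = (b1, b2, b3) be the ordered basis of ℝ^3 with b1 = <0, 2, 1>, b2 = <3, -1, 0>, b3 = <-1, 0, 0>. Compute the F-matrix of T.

The j-th column of [T]_F is [T(bj)]_F.
T(b1) = A b1 = <-1, -3, -2> = -2b1 - b2 - 2b3, so column 1 is <-2, -1, -2>.
Repeating for b2, b3 and assembling the columns gives [[-2, -1, -2], [-1, 3, 3], [-2, 3, 1]].

[[-2, -1, -2], [-1, 3, 3], [-2, 3, 1]]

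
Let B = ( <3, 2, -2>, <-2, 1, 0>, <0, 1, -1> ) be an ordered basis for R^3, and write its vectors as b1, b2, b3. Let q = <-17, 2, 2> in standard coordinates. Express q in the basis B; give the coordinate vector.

<-3, 4, 4>

Write q = c_1 b1 + ... + c_3 b3 and solve for the c_i.
Row-reducing the augmented matrix [M | q] gives c = (-3, 4, 4).
Check: -3b1 + 4b2 + 4b3 = <-17, 2, 2>.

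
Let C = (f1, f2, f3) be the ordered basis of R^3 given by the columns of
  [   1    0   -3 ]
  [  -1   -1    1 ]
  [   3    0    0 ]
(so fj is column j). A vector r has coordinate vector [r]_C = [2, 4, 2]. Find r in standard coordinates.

[-4, -4, 6]

By definition r = 2f1 + 4f2 + 2f3.
Summing componentwise gives [-4, -4, 6].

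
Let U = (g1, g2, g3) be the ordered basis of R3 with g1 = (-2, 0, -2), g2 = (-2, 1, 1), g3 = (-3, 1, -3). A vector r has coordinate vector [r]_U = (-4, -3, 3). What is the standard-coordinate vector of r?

(5, 0, -4)

By definition r = -4g1 - 3g2 + 3g3.
Summing componentwise gives (5, 0, -4).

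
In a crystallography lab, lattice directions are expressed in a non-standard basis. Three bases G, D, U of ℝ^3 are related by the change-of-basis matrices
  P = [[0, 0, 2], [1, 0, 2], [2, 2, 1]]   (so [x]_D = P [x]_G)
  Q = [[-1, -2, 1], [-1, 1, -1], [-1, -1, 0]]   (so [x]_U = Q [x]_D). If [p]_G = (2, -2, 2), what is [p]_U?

First [p]_D = P [p]_G = (4, 6, 2).
Then [p]_U = Q [p]_D = (-14, 0, -10).

(-14, 0, -10)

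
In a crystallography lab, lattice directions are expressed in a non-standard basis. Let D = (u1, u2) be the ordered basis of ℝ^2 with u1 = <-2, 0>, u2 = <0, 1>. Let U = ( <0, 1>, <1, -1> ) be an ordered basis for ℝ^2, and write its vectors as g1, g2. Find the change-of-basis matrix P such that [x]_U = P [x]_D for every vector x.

Column j of P is [uj]_U, since P maps D-coordinates to U-coordinates.
Expressing u1 in U: u1 = -2g1 - 2g2, so column 1 of P is <-2, -2>.
Doing the same for each uj gives P = [[-2, 1], [-2, 0]].

[[-2, 1], [-2, 0]]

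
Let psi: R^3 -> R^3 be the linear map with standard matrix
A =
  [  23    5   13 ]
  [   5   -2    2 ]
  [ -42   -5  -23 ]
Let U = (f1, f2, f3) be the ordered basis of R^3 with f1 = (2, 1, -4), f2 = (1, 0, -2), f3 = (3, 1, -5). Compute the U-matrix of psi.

[[-1, 3, 1], [-2, -3, 1], [1, -2, 2]]

The j-th column of [psi]_U is [psi(fj)]_U.
psi(f1) = A f1 = (-1, 0, 3) = -f1 - 2f2 + f3, so column 1 is (-1, -2, 1).
Repeating for f2, f3 and assembling the columns gives [[-1, 3, 1], [-2, -3, 1], [1, -2, 2]].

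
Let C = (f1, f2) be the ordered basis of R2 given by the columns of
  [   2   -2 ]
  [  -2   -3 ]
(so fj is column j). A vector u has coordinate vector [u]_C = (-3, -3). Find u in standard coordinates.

(0, 15)

u = M [u]_C, where M has columns f1, f2.
Carrying out the matrix-vector product, u = (0, 15).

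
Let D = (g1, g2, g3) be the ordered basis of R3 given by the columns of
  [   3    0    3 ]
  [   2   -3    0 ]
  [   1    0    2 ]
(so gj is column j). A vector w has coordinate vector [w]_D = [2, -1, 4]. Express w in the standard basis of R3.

[18, 7, 10]

w = M [w]_D, where M has columns g1, ..., g3.
Carrying out the matrix-vector product, w = [18, 7, 10].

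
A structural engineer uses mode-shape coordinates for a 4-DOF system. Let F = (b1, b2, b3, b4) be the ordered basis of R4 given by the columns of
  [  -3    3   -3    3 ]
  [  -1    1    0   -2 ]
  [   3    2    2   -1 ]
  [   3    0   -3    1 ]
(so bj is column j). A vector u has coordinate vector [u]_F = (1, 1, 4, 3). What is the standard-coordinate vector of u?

By definition u = b1 + b2 + 4b3 + 3b4.
Summing componentwise gives (-3, -6, 10, -6).

(-3, -6, 10, -6)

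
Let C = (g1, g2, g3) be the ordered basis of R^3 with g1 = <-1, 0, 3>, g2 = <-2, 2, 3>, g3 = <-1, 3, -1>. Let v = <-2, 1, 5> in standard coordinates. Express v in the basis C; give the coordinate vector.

<3, -1, 1>

Write v = c_1 g1 + ... + c_3 g3 and solve for the c_i.
Gaussian elimination on [M | v] yields c = (3, -1, 1).
Check: 3g1 - g2 + g3 = <-2, 1, 5>.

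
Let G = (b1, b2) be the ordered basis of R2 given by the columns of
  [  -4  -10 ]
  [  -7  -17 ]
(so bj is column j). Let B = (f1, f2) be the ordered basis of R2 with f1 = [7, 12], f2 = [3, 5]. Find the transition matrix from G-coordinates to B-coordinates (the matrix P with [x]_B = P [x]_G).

[[-1, -1], [1, -1]]

Column j of P is [bj]_B, since P maps G-coordinates to B-coordinates.
Expressing b1 in B: b1 = -f1 + f2, so column 1 of P is [-1, 1].
Doing the same for each bj gives P = [[-1, -1], [1, -1]].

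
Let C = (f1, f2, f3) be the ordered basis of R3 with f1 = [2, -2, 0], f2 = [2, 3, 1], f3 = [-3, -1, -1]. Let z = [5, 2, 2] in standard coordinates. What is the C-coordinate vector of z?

[-1, -1, -3]

[z]_C is the unique c with M c = z, where M has columns f1, ..., f3.
Gaussian elimination on [M | z] yields c = (-1, -1, -3).
Check: -f1 - f2 - 3f3 = [5, 2, 2].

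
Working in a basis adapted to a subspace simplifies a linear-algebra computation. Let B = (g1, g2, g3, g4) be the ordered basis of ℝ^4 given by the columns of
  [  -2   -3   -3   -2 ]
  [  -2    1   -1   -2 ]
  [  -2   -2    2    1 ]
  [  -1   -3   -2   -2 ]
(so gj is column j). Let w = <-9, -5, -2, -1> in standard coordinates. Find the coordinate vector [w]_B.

[w]_B is the unique c with M c = w, where M has columns g1, ..., g4.
Row-reducing the augmented matrix [M | w] gives c = (4, -1, 4, -4).
Check: 4g1 - g2 + 4g3 - 4g4 = <-9, -5, -2, -1>.

<4, -1, 4, -4>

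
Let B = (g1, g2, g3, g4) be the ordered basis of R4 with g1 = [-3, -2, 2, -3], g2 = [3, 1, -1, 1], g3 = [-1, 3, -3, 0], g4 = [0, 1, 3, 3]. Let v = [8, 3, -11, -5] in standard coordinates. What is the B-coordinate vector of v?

[1, 4, 1, -2]

Write v = c_1 g1 + ... + c_4 g4 and solve for the c_i.
Gaussian elimination on [M | v] yields c = (1, 4, 1, -2).
Check: g1 + 4g2 + g3 - 2g4 = [8, 3, -11, -5].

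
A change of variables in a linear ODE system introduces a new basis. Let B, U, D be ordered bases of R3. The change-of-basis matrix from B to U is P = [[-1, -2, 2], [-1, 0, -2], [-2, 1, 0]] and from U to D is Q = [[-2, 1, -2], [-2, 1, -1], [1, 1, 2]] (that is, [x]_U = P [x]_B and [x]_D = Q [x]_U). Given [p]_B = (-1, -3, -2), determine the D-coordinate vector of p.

First [p]_U = P [p]_B = (3, 5, -1).
Then [p]_D = Q [p]_U = (1, 0, 6).

(1, 0, 6)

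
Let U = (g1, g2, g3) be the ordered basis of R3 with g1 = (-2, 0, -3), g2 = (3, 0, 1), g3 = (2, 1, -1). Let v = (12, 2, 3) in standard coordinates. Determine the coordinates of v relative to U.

Write v = c_1 g1 + ... + c_3 g3 and solve for the c_i.
Solving this 3x3 system gives c = (-1, 2, 2).
Check: -g1 + 2g2 + 2g3 = (12, 2, 3).

(-1, 2, 2)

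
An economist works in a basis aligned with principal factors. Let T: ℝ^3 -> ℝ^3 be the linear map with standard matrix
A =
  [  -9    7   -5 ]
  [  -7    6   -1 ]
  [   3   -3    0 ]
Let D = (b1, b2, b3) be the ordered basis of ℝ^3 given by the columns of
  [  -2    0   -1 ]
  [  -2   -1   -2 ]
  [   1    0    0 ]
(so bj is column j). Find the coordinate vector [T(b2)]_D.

Compute T(b2) = A b2 = <-7, -6, 3> in standard coordinates.
Then write this in D-coordinates: solve for y in y_1 b1 + ... + y_3 b3 = <-7, -6, 3>.
This gives y = <3, -2, 1>, which is column 2 of [T]_D.

<3, -2, 1>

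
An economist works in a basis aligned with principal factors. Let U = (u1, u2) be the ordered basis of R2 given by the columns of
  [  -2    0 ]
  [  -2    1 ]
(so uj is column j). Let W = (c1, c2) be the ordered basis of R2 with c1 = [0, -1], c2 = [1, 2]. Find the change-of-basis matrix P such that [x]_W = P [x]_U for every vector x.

[[-2, -1], [-2, 0]]

Take x = uj: its U-coordinates are the j-th standard unit vector, so P e_j — column j of P — equals [uj]_W.
u1 = -2c1 - 2c2, giving column 1 = [-2, -2]; repeating for each j gives P = [[-2, -1], [-2, 0]].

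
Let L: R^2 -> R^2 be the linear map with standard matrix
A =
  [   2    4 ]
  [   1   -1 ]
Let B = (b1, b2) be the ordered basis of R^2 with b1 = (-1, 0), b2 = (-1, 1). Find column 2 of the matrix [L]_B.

Column 2 of [L]_B is the B-coordinate vector of L(b2).
In standard coordinates L(b2) = A b2 = (2, -2).
Converting to B: (2, -2) = 0·b1 - 2b2, so the coordinate vector is (0, -2).

(0, -2)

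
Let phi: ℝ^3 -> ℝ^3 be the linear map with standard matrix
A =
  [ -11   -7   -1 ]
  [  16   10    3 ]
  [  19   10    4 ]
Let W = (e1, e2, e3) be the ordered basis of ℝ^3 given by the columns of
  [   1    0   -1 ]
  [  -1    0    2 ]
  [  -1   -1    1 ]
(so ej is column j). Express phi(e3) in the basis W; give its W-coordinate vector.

Compute phi(e3) = A e3 = (-4, 7, 5) in standard coordinates.
Then write this in W-coordinates: solve for y in y_1 e1 + ... + y_3 e3 = (-4, 7, 5).
This gives y = (-1, -1, 3), which is column 3 of [phi]_W.

(-1, -1, 3)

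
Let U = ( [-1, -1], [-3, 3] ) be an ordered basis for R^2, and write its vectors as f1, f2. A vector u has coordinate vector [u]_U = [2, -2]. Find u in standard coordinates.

u = M [u]_U, where M has columns f1, f2.
Carrying out the matrix-vector product, u = [4, -8].

[4, -8]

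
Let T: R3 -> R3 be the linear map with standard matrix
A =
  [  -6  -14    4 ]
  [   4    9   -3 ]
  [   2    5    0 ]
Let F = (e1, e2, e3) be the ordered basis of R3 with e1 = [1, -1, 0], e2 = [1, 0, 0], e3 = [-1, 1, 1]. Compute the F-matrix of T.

[[2, -2, 1], [3, -2, -2], [-3, 2, 3]]

Let P have columns e1, ..., e3. Then [T]_F = P^(-1) A P.
Here det P = 1, so P^(-1) is integer; computing A P first and then P^(-1)(A P) gives [[2, -2, 1], [3, -2, -2], [-3, 2, 3]].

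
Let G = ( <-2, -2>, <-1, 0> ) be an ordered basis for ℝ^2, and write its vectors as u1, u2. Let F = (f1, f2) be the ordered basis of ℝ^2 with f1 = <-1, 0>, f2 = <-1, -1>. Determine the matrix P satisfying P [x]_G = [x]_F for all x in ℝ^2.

[[0, 1], [2, 0]]

Column j of P is [uj]_F, since P maps G-coordinates to F-coordinates.
Expressing u1 in F: u1 = 0·f1 + 2f2, so column 1 of P is <0, 2>.
Doing the same for each uj gives P = [[0, 1], [2, 0]].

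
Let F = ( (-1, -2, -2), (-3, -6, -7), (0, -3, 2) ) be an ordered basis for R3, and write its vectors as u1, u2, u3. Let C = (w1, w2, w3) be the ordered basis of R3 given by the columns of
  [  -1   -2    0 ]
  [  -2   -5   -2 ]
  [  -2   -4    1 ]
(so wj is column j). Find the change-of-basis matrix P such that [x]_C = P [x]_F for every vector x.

[[1, -1, 2], [0, 2, -1], [0, -1, 2]]

Let M have columns uj and N have columns wj. Then for every x, N [x]_C = x = M [x]_F, so P = N^(-1) M.
Since det N = 1, N^(-1) has integer entries; multiplying gives P = [[1, -1, 2], [0, 2, -1], [0, -1, 2]].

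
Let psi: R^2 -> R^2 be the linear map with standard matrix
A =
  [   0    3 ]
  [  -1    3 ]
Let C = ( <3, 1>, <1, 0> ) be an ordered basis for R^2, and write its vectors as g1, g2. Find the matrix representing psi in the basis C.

[[0, -1], [3, 3]]

The j-th column of [psi]_C is [psi(gj)]_C.
psi(g1) = A g1 = <3, 0> = 0·g1 + 3g2, so column 1 is <0, 3>.
Repeating for g2 and assembling the columns gives [[0, -1], [3, 3]].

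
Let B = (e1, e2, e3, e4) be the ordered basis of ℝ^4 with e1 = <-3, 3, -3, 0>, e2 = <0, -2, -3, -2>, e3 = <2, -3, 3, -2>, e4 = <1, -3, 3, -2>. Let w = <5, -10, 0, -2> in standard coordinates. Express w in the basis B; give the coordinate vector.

<-3, 2, -3, 2>

We seek scalars with c_1 e1 + ... + c_4 e4 = w; equivalently solve M c = w where the columns of M are e1, ..., e4.
Row-reducing the augmented matrix [M | w] gives c = (-3, 2, -3, 2).
Check: -3e1 + 2e2 - 3e3 + 2e4 = <5, -10, 0, -2>.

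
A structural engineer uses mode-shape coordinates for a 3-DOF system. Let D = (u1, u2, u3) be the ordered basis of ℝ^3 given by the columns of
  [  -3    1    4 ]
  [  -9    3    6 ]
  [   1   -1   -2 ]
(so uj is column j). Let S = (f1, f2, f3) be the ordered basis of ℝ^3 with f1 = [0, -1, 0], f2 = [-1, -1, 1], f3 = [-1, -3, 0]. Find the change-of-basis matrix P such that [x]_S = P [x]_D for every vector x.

Let M have columns uj and N have columns fj. Then for every x, N [x]_S = x = M [x]_D, so P = N^(-1) M.
Since det N = 1, N^(-1) has integer entries; multiplying gives P = [[2, -2, 2], [1, -1, -2], [2, 0, -2]].

[[2, -2, 2], [1, -1, -2], [2, 0, -2]]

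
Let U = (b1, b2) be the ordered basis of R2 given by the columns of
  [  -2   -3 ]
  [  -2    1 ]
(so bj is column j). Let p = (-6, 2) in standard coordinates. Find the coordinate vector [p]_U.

(0, 2)

Write p = c_1 b1 + c_2 b2 and solve for the c_i.
System: -2c_1 - 3c_2 = -6, -2c_1 + c_2 = 2; solving gives c_1 = 0, c_2 = 2.
Check: 0·b1 + 2b2 = (-6, 2).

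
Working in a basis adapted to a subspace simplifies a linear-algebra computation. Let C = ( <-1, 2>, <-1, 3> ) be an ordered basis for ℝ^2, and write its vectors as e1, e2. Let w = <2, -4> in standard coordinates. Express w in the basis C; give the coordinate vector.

Write w = c_1 e1 + c_2 e2 and solve for the c_i.
System: -c_1 - c_2 = 2, 2c_1 + 3c_2 = -4; solving gives c_1 = -2, c_2 = 0.
Check: -2e1 + 0·e2 = <2, -4>.

<-2, 0>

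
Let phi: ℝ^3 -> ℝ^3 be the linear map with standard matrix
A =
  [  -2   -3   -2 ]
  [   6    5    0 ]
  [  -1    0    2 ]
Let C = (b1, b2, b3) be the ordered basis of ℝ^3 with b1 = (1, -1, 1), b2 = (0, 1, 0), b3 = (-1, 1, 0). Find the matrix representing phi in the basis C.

[[1, 0, 1], [0, 2, -2], [2, 3, 2]]

Let P have columns b1, ..., b3. Then [phi]_C = P^(-1) A P.
Here det P = 1, so P^(-1) is integer; computing A P first and then P^(-1)(A P) gives [[1, 0, 1], [0, 2, -2], [2, 3, 2]].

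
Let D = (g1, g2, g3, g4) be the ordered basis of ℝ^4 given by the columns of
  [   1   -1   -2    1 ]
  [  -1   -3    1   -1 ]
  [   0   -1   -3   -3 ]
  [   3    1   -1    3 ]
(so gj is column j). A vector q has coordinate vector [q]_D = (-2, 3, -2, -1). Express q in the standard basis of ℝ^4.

By definition q = -2g1 + 3g2 - 2g3 - g4.
Summing componentwise gives (-2, -8, 6, -4).

(-2, -8, 6, -4)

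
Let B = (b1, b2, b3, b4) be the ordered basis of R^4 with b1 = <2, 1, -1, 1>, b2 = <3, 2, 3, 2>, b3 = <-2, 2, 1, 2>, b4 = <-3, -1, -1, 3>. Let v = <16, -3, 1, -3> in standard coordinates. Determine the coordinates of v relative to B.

We seek scalars with c_1 b1 + ... + c_4 b4 = v; equivalently solve M c = v where the columns of M are b1, ..., b4.
Solving this 4x4 system gives c = (1, 2, -4, 0).
Check: b1 + 2b2 - 4b3 + 0·b4 = <16, -3, 1, -3>.

<1, 2, -4, 0>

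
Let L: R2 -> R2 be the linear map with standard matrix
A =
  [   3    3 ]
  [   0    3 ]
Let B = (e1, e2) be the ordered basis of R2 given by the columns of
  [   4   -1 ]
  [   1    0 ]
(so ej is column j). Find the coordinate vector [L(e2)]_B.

Column 2 of [L]_B is the B-coordinate vector of L(e2).
In standard coordinates L(e2) = A e2 = [-3, 0].
Converting to B: [-3, 0] = 0·e1 + 3e2, so the coordinate vector is [0, 3].

[0, 3]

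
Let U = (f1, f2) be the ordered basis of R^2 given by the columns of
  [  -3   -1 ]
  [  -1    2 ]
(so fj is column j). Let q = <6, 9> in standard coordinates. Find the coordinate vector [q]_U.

<-3, 3>

We seek scalars with c_1 f1 + c_2 f2 = q; equivalently solve M c = q where the columns of M are f1, f2.
System: -3c_1 - c_2 = 6, -c_1 + 2c_2 = 9; solving gives c_1 = -3, c_2 = 3.
Check: -3f1 + 3f2 = <6, 9>.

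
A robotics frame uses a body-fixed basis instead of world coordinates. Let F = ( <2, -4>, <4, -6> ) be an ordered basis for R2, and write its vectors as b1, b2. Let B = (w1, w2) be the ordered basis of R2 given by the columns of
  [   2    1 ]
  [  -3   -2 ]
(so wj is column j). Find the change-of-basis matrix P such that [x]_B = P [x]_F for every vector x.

Column j of P is [bj]_B, since P maps F-coordinates to B-coordinates.
Expressing b1 in B: b1 = 0·w1 + 2w2, so column 1 of P is <0, 2>.
Doing the same for each bj gives P = [[0, 2], [2, 0]].

[[0, 2], [2, 0]]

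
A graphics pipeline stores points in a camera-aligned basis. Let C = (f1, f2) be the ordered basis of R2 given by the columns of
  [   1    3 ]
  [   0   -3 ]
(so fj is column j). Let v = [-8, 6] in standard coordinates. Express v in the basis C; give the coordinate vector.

[-2, -2]

We seek scalars with c_1 f1 + c_2 f2 = v; equivalently solve M c = v where the columns of M are f1, f2.
System: c_1 + 3c_2 = -8, 0c_1 - 3c_2 = 6; solving gives c_1 = -2, c_2 = -2.
Check: -2f1 - 2f2 = [-8, 6].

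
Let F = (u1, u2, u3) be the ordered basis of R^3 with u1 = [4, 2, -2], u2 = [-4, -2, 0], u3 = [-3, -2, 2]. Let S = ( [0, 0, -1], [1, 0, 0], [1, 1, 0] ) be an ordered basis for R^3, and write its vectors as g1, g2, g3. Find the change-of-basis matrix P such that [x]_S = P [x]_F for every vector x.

Column j of P is [uj]_S, since P maps F-coordinates to S-coordinates.
Expressing u1 in S: u1 = 2g1 + 2g2 + 2g3, so column 1 of P is [2, 2, 2].
Doing the same for each uj gives P = [[2, 0, -2], [2, -2, -1], [2, -2, -2]].

[[2, 0, -2], [2, -2, -1], [2, -2, -2]]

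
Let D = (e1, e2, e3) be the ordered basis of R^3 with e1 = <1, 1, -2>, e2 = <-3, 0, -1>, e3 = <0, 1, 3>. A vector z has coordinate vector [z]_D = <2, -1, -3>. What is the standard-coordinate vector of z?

<5, -1, -12>

z = M [z]_D, where M has columns e1, ..., e3.
Carrying out the matrix-vector product, z = <5, -1, -12>.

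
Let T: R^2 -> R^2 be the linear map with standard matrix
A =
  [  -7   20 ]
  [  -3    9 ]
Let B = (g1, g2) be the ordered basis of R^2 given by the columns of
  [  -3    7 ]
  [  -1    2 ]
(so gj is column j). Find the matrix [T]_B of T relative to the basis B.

The j-th column of [T]_B is [T(gj)]_B.
T(g1) = A g1 = (1, 0) = 2g1 + g2, so column 1 is (2, 1).
Repeating for g2 and assembling the columns gives [[2, 3], [1, 0]].

[[2, 3], [1, 0]]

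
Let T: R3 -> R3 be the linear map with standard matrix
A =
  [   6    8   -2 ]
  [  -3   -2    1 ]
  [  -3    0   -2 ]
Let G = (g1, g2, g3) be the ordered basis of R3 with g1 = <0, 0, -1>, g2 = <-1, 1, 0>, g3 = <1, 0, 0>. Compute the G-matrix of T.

With P the matrix whose columns are g1, ..., g3, [T]_G = P^(-1) A P.
Column by column: T(g1) = A g1 = <2, -1, 2>; its G-coordinates <-2, -1, 1> give column 1.
Continuing for each basis vector yields [T]_G = [[-2, -3, 3], [-1, 1, -3], [1, 3, 3]].

[[-2, -3, 3], [-1, 1, -3], [1, 3, 3]]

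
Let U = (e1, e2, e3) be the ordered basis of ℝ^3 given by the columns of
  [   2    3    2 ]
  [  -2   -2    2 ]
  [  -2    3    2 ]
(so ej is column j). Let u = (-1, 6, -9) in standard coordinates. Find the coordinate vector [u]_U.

We seek scalars with c_1 e1 + ... + c_3 e3 = u; equivalently solve M c = u where the columns of M are e1, ..., e3.
Gaussian elimination on [M | u] yields c = (2, -3, 2).
Check: 2e1 - 3e2 + 2e3 = (-1, 6, -9).

(2, -3, 2)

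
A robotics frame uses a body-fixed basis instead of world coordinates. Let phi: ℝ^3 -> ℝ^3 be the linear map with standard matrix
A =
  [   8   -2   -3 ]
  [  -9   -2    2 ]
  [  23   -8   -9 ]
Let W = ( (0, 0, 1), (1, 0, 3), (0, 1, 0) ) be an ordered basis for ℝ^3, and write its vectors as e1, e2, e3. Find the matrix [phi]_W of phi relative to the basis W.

[[0, -1, -2], [-3, -1, -2], [2, -3, -2]]

Let P have columns e1, ..., e3. Then [phi]_W = P^(-1) A P.
Here det P = 1, so P^(-1) is integer; computing A P first and then P^(-1)(A P) gives [[0, -1, -2], [-3, -1, -2], [2, -3, -2]].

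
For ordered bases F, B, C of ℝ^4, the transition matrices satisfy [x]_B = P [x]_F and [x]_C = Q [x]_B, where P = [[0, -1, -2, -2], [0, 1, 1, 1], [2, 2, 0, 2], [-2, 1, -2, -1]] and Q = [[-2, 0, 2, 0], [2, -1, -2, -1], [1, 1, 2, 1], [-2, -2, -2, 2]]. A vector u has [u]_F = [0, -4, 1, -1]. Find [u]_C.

First [u]_B = P [u]_F = [4, -4, -10, -5].
Then [u]_C = Q [u]_B = [-28, 37, -25, 10].

[-28, 37, -25, 10]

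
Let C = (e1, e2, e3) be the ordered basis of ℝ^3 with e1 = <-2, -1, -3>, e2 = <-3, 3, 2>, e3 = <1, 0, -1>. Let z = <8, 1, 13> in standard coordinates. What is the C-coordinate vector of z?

Write z = c_1 e1 + ... + c_3 e3 and solve for the c_i.
Row-reducing the augmented matrix [M | z] gives c = (-4, -1, -3).
Check: -4e1 - e2 - 3e3 = <8, 1, 13>.

<-4, -1, -3>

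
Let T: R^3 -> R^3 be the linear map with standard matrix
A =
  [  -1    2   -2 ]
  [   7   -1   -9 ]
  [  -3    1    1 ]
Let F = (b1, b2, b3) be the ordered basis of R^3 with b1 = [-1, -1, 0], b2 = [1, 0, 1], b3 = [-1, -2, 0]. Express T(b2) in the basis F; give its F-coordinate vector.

[0, -2, 1]

Compute T(b2) = A b2 = [-3, -2, -2] in standard coordinates.
Then write this in F-coordinates: solve for y in y_1 b1 + ... + y_3 b3 = [-3, -2, -2].
This gives y = [0, -2, 1], which is column 2 of [T]_F.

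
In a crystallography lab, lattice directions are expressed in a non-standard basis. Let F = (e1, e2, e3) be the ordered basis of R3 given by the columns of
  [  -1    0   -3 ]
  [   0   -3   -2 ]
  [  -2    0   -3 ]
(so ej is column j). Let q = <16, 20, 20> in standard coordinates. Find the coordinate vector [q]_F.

<-4, -4, -4>

Write q = c_1 e1 + ... + c_3 e3 and solve for the c_i.
Row-reducing the augmented matrix [M | q] gives c = (-4, -4, -4).
Check: -4e1 - 4e2 - 4e3 = <16, 20, 20>.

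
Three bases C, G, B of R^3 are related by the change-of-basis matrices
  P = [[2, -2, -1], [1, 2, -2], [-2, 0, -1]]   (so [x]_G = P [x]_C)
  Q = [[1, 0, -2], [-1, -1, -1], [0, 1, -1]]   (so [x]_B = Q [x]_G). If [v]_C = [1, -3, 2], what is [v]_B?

[14, 7, -5]

Apply P to get G-coordinates [6, -9, -4], then Q to get B-coordinates.
The result is [v]_B = [14, 7, -5].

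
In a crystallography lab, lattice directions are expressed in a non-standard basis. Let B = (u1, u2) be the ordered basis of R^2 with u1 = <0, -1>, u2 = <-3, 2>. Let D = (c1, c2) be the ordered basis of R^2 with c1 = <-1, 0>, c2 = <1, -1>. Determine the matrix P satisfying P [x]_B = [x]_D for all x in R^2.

Take x = uj: its B-coordinates are the j-th standard unit vector, so P e_j — column j of P — equals [uj]_D.
u1 = c1 + c2, giving column 1 = <1, 1>; repeating for each j gives P = [[1, 1], [1, -2]].

[[1, 1], [1, -2]]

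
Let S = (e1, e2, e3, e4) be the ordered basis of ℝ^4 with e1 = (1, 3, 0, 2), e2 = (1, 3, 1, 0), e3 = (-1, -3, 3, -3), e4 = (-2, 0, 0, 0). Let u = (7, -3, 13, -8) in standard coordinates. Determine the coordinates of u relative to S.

Write u = c_1 e1 + ... + c_4 e4 and solve for the c_i.
Gaussian elimination on [M | u] yields c = (2, 1, 4, -4).
Check: 2e1 + e2 + 4e3 - 4e4 = (7, -3, 13, -8).

(2, 1, 4, -4)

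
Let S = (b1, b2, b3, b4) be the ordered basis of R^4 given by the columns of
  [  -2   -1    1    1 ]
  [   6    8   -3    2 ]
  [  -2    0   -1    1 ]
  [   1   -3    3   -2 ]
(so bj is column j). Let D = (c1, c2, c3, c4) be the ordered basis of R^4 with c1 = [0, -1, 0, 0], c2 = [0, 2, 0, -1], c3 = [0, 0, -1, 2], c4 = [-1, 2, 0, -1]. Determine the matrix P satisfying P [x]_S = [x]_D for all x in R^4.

[[0, -2, 1, -2], [1, 2, 0, 1], [2, 0, 1, -1], [2, 1, -1, -1]]

Take x = bj: its S-coordinates are the j-th standard unit vector, so P e_j — column j of P — equals [bj]_D.
b1 = 0·c1 + c2 + 2c3 + 2c4, giving column 1 = [0, 1, 2, 2]; repeating for each j gives P = [[0, -2, 1, -2], [1, 2, 0, 1], [2, 0, 1, -1], [2, 1, -1, -1]].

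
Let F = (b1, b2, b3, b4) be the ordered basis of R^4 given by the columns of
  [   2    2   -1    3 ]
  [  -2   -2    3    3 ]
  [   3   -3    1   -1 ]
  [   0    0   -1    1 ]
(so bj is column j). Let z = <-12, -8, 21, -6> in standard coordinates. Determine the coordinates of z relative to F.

We seek scalars with c_1 b1 + ... + c_4 b4 = z; equivalently solve M c = z where the columns of M are b1, ..., b4.
Solving this 4x4 system gives c = (3, -2, 2, -4).
Check: 3b1 - 2b2 + 2b3 - 4b4 = <-12, -8, 21, -6>.

<3, -2, 2, -4>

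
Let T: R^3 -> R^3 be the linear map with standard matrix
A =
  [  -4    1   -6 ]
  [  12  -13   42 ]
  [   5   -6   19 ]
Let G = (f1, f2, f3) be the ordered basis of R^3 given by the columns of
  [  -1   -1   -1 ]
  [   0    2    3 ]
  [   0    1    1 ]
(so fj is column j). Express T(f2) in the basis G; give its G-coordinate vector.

Column 2 of [T]_G is the G-coordinate vector of T(f2).
In standard coordinates T(f2) = A f2 = <0, 4, 2>.
Converting to G: <0, 4, 2> = -2f1 + 2f2 + 0·f3, so the coordinate vector is <-2, 2, 0>.

<-2, 2, 0>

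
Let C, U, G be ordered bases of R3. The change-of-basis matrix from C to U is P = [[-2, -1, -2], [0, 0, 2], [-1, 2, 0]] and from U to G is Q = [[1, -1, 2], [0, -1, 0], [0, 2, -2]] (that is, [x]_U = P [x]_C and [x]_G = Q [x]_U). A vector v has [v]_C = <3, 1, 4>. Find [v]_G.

<-25, -8, 18>

Composing the changes, [v]_G = Q P [v]_C.
Q P = [[-4, 3, -4], [0, 0, -2], [2, -4, 4]]; applying this to <3, 1, 4> gives <-25, -8, 18>.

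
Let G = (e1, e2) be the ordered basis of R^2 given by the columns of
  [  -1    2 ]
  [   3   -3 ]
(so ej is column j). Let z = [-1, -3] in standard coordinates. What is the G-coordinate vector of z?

We seek scalars with c_1 e1 + c_2 e2 = z; equivalently solve M c = z where the columns of M are e1, e2.
System: -c_1 + 2c_2 = -1, 3c_1 - 3c_2 = -3; solving gives c_1 = -3, c_2 = -2.
Check: -3e1 - 2e2 = [-1, -3].

[-3, -2]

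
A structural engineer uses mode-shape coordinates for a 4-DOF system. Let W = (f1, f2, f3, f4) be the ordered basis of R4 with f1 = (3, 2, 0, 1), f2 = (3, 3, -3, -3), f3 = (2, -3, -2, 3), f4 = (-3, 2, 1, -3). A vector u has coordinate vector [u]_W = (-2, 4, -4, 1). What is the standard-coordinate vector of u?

u = M [u]_W, where M has columns f1, ..., f4.
Carrying out the matrix-vector product, u = (-5, 22, -3, -29).

(-5, 22, -3, -29)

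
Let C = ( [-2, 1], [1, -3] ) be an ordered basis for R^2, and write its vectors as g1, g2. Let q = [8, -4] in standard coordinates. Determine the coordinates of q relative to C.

We seek scalars with c_1 g1 + c_2 g2 = q; equivalently solve M c = q where the columns of M are g1, g2.
System: -2c_1 + c_2 = 8, c_1 - 3c_2 = -4; solving gives c_1 = -4, c_2 = 0.
Check: -4g1 + 0·g2 = [8, -4].

[-4, 0]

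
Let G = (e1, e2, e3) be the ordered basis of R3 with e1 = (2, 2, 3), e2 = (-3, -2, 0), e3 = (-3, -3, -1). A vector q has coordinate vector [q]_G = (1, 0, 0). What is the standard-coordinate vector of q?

(2, 2, 3)

q = M [q]_G, where M has columns e1, ..., e3.
Carrying out the matrix-vector product, q = (2, 2, 3).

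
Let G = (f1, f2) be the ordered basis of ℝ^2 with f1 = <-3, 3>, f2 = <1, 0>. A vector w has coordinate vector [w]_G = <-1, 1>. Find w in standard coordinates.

By definition w = -f1 + f2.
Summing componentwise gives <4, -3>.

<4, -3>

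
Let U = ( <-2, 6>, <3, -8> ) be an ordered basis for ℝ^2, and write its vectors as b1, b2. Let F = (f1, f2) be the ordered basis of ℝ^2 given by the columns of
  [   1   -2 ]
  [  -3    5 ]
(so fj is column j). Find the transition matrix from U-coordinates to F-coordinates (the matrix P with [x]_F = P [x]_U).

[[-2, 1], [0, -1]]

Take x = bj: its U-coordinates are the j-th standard unit vector, so P e_j — column j of P — equals [bj]_F.
b1 = -2f1 + 0·f2, giving column 1 = <-2, 0>; repeating for each j gives P = [[-2, 1], [0, -1]].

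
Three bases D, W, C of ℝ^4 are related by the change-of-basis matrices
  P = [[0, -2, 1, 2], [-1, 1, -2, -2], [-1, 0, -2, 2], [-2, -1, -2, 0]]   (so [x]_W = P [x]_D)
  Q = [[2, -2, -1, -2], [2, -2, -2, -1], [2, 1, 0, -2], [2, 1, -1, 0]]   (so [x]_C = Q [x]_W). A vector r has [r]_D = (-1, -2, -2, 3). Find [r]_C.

Apply P to get W-coordinates (8, -3, 11, 8), then Q to get C-coordinates.
The result is [r]_C = (-5, -8, -3, 2).

(-5, -8, -3, 2)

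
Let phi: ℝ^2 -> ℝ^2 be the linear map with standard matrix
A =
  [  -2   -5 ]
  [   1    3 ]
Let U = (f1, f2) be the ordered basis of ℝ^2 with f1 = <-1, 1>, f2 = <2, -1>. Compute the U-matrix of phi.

[[1, -1], [-1, 0]]

The j-th column of [phi]_U is [phi(fj)]_U.
phi(f1) = A f1 = <-3, 2> = f1 - f2, so column 1 is <1, -1>.
Repeating for f2 and assembling the columns gives [[1, -1], [-1, 0]].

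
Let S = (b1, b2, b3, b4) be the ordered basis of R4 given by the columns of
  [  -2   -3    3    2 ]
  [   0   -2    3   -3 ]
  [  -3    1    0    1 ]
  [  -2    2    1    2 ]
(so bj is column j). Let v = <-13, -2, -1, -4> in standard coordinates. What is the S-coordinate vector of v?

Write v = c_1 b1 + ... + c_4 b4 and solve for the c_i.
Solving this 4x4 system gives c = (0, 1, -2, -2).
Check: 0·b1 + b2 - 2b3 - 2b4 = <-13, -2, -1, -4>.

<0, 1, -2, -2>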